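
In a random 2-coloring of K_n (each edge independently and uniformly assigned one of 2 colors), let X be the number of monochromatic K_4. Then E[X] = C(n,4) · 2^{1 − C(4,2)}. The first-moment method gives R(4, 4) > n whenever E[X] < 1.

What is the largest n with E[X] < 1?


We need C(n, 4) · 2^{1 − 6} < 1, i.e. C(n, 4) < 2^{6 − 1} = 32.
Check values of n near the boundary:
  n = 5: C(5, 4) = 5; 5 < 32? YES
  n = 6: C(6, 4) = 15; 15 < 32? YES
  n = 7: C(7, 4) = 35; 35 < 32? NO
  n = 8: C(8, 4) = 70; 70 < 32? NO
The largest n with C(n, 4) < 32 is n = 6 (where E[X] = 15/32 ≈ 0.469). Hence R(4, 4) > 6, i.e. R(4, 4) ≥ 7.

Largest n = 6; hence R(4, 4) > 6.


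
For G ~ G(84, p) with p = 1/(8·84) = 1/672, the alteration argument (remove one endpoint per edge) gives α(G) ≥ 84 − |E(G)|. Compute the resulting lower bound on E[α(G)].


E[|E(G)|] = C(84, 2)·p = 3486 · (1/672) = 83/16.
E[α(G)] ≥ n − E[|E(G)|] = 84 − 83/16 = 1261/16.
Numerically: ≈ 78.81250.
(This is only a lower bound; the true E[α(G)] may be larger.)

E[α(G)] ≥ 1261/16 ≈ 78.81250.


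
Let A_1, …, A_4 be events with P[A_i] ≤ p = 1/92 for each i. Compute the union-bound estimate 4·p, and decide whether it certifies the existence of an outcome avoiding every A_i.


Union bound: P[∪_{i=1}^{4} A_i] ≤ Σ_i P[A_i] ≤ 4·p = 4·(1/92) = 1/23.
Numerically: 1/23 ≈ 0.0435.
Is 1/23 < 1? YES.
Since P[∪ A_i] ≤ 1/23 < 1, the complement has P[∩ A_i^c] ≥ 1 − 1/23 = 22/23 > 0, so some outcome avoids every A_i.

4·p = 1/23 ≈ 0.0435; existence CERTIFIED by the union bound.


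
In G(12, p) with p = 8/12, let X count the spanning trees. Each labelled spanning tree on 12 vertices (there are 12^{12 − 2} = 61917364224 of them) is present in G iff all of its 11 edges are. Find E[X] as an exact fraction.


K_12 has 12^{12 − 2} = 61917364224 labelled spanning trees.
For each such spanning tree H, let X_H = 1 if all 11 edges of H are present in G. Then P[X_H = 1] = p^{11} = (2/3)^{11} = 2048/177147.
By linearity of expectation: E[X] = Σ_H E[X_H] = 61917364224 · p^{11} = 61917364224 · 2048/177147 = 2147483648/3.
Numerically: E[X] ≈ 7.16e+08.

E[X] = 61917364224 · (2/3)^{11} = 2147483648/3 ≈ 7.16e+08.


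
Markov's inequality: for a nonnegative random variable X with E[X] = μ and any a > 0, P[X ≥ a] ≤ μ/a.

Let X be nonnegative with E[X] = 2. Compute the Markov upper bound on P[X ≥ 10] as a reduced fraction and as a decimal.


μ = E[X] = 2, a = 10.
Markov: P[X ≥ 10] ≤ μ/a = (2)/10 = 1/5.
Numerically: ≈ 0.200.
(Since a = 10 > μ = 2.000, the bound 1/5 is < 1 and informative.)

P[X ≥ 10] ≤ 1/5 ≈ 0.200.


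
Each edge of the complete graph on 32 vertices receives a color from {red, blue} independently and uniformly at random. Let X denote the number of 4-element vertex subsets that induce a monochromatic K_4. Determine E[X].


Let X = Σ_S X_S over the C(32, 4) = 35960 subsets S of size 4, where X_S = 1 if the K_4 on S is monochromatic.
For a fixed S, the K_4 on S has C(4, 2) = 6 edges. P[all 6 edges red] = (1/2)^6, and likewise for blue, so P[monochromatic] = 2·(1/2)^6 = 2^{1 − 6} = 1/32.
Summing: E[X] = C(32, 4) · 2^{1 − 6} = 35960 · 1/32 = 4495/4.
Numerically: E[X] ≈ 1123.750.

E[X] = C(32,4)·2^(1−C(4,2)) = 4495/4 ≈ 1123.750.


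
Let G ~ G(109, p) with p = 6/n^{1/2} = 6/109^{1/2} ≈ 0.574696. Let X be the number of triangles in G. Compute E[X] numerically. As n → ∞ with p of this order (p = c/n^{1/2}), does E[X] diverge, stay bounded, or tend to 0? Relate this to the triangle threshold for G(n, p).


Number of potential triangles: C(109, 3) = 209934.
Each occurs with probability p³ ≈ (0.574696)³ ≈ 1.89807778e-01.
By linearity: E[X] = C(109, 3)·p³ ≈ 209934 · 1.89807778e-01 ≈ 39847.105987.
Since α = 1/2 < 1, p = c/n^{1/2} ≫ 1/n is above the triangle threshold p ~ 1/n. Asymptotically E[X] ~ (c³/6)·n^{3(1−α)} = (6³/6)·n^{1.5} → ∞; triangles are abundant w.h.p.

E[X] ≈ 39847.105987; in regime p = Θ(1/n^{1/2}) E[X] diverges (above the triangle threshold p ~ 1/n).


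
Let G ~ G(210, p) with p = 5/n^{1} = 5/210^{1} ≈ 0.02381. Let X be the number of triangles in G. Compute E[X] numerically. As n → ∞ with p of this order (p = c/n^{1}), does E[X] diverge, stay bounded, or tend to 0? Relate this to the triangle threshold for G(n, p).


Number of potential triangles: C(210, 3) = 1521520.
Each occurs with probability p³ ≈ (0.02381)³ ≈ 1.349746e-05.
By linearity: E[X] = C(210, 3)·p³ ≈ 1521520 · 1.349746e-05 ≈ 20.5367.
Here α = 1, so p = 5/n is exactly at the triangle threshold p ~ 1/n. Asymptotically E[X] → c³/6 = 5³/6 = 125/6 ≈ 20.8333, a bounded constant. In this regime the triangle count is asymptotically Poisson(c³/6).

E[X] ≈ 20.5367; in regime p = Θ(1/n^{1}) E[X] stays bounded (at the triangle threshold p ~ 1/n).


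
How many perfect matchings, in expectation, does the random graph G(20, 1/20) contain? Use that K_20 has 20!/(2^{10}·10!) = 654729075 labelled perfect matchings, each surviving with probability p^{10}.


K_20 has 20!/(2^{10}·10!) = 654729075 labelled perfect matchings.
For each such perfect matching H, let X_H = 1 if all 10 edges of H are present in G. Then P[X_H = 1] = p^{10} = (1/20)^{10} = 1/10240000000000.
By linearity of expectation: E[X] = Σ_H E[X_H] = 654729075 · p^{10} = 654729075 · 1/10240000000000 = 26189163/409600000000.
Numerically: E[X] ≈ 6.3938e-05.

E[X] = 654729075 · (1/20)^{10} = 26189163/409600000000 ≈ 6.3938e-05.


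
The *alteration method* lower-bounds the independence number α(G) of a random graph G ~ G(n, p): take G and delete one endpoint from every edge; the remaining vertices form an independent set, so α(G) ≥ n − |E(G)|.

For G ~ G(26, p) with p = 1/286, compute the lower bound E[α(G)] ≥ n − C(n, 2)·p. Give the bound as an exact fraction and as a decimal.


E[|E(G)|] = C(26, 2)·p = 325 · (1/286) = 25/22.
E[α(G)] ≥ n − E[|E(G)|] = 26 − 25/22 = 547/22.
Numerically: ≈ 24.863636.
(This is only a lower bound; the true E[α(G)] may be larger.)

E[α(G)] ≥ 547/22 ≈ 24.863636.


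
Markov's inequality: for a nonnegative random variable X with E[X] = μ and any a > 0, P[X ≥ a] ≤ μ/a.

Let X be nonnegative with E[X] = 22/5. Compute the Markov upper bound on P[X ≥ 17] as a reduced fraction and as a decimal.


μ = E[X] = 22/5, a = 17.
Markov: P[X ≥ 17] ≤ μ/a = (22/5)/17 = 22/85.
Numerically: ≈ 0.2588.
(Since a = 17 > μ = 4.4000, the bound 22/85 is < 1 and informative.)

P[X ≥ 17] ≤ 22/85 ≈ 0.2588.


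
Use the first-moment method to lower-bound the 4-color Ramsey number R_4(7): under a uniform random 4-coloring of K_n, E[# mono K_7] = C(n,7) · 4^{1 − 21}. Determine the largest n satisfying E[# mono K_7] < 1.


We need C(n, 7) · 4^{1 − 21} < 1, i.e. C(n, 7) < 4^{21 − 1} = 1099511627776.
Check values of n near the boundary:
  n = 176: C(176, 7) = 919790691600; 919790691600 < 1099511627776? YES
  n = 177: C(177, 7) = 957664425960; 957664425960 < 1099511627776? YES
  n = 178: C(178, 7) = 996867063280; 996867063280 < 1099511627776? YES
  n = 179: C(179, 7) = 1037437234460; 1037437234460 < 1099511627776? YES
  n = 180: C(180, 7) = 1079414463600; 1079414463600 < 1099511627776? YES
  n = 181: C(181, 7) = 1122839183400; 1122839183400 < 1099511627776? NO
  n = 182: C(182, 7) = 1167752750736; 1167752750736 < 1099511627776? NO
  n = 183: C(183, 7) = 1214197462413; 1214197462413 < 1099511627776? NO
The largest n with C(n, 7) < 1099511627776 is n = 180 (where E[X] = 67463403975/68719476736 ≈ 0.98172). Hence R_4(7) > 180, i.e. R_4(7) ≥ 181.

Largest n = 180; hence R_4(7) > 180.


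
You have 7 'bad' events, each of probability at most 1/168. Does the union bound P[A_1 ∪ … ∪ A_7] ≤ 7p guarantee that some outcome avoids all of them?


Union bound: P[∪_{i=1}^{7} A_i] ≤ Σ_i P[A_i] ≤ 7·p = 7·(1/168) = 1/24.
Numerically: 1/24 ≈ 0.0416667.
Is 1/24 < 1? YES.
Since P[∪ A_i] ≤ 1/24 < 1, the complement has P[∩ A_i^c] ≥ 1 − 1/24 = 23/24 > 0, so some outcome avoids every A_i.

7·p = 1/24 ≈ 0.0416667; existence CERTIFIED by the union bound.


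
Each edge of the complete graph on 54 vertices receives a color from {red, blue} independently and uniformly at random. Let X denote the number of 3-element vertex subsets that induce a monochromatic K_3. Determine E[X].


Let X = Σ_S X_S over the C(54, 3) = 24804 subsets S of size 3, where X_S = 1 if the K_3 on S is monochromatic.
For a fixed S, the K_3 on S has C(3, 2) = 3 edges. P[all 3 edges red] = (1/2)^3, and likewise for blue, so P[monochromatic] = 2·(1/2)^3 = 2^{1 − 3} = 1/4.
By linearity of expectation: E[X] = C(54, 3) · 2^{1 − 3} = 24804 · 1/4 = 6201.
Numerically: E[X] ≈ 6201.0000.

E[X] = C(54,3)·2^(1−C(3,2)) = 6201 ≈ 6201.0000.


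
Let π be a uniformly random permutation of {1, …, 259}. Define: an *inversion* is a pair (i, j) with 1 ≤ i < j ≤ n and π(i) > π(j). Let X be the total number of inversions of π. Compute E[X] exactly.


Write X = Σ X_I over the C(259, 2) = 33411 pairs i < j, with X_I the indicator of one inversion.
There are 33411 indicators.
For each fixed pair i < j, the values π(i) and π(j) are two distinct elements of {1, …, 259} in uniformly random order; by symmetry P[π(i) > π(j)] = 1/2.
By linearity: E[X] = 33411 · (1/2) = C(259, 2) · (1/2) = 33411/2 = 33411/2 ≈ 16705.5000.

E[X] = 33411/2 = 16705.5000.


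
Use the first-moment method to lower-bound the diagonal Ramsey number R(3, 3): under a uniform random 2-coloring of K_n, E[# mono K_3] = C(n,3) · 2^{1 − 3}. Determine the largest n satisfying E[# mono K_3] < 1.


We need C(n, 3) · 2^{1 − 3} < 1, i.e. C(n, 3) < 2^{3 − 1} = 4.
Check values of n near the boundary:
  n = 3: C(3, 3) = 1; 1 < 4? YES
  n = 4: C(4, 3) = 4; 4 < 4? NO
  n = 5: C(5, 3) = 10; 10 < 4? NO
  n = 6: C(6, 3) = 20; 20 < 4? NO
The largest n with C(n, 3) < 4 is n = 3 (where E[X] = 1/4 ≈ 0.2500). Hence R(3, 3) > 3, i.e. R(3, 3) ≥ 4.

Largest n = 3; hence R(3, 3) > 3.


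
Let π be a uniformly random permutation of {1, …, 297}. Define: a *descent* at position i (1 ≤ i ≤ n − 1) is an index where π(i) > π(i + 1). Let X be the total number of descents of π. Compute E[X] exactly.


Write X = Σ X_I over i = 1, …, 296, with X_I the indicator of one descent.
There are 296 indicators.
For each fixed i, the pair (π(i), π(i+1)) is a uniformly random ordered pair of distinct values from {1, …, 297}; by symmetry P[π(i) > π(i+1)] = 1/2.
By linearity: E[X] = 296 · (1/2) = (297 − 1) · (1/2) = 148 ≈ 148.0000.

E[X] = 148 = 148.0000.


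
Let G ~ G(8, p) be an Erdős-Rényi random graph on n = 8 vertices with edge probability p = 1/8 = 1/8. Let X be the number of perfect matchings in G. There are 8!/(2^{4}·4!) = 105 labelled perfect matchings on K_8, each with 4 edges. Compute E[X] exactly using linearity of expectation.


K_8 has 8!/(2^{4}·4!) = 105 labelled perfect matchings.
For each such perfect matching H, let X_H = 1 if all 4 edges of H are present in G. Then P[X_H = 1] = p^{4} = (1/8)^{4} = 1/4096.
Summing the indicators: E[X] = Σ_H E[X_H] = 105 · p^{4} = 105 · 1/4096 = 105/4096.
Numerically: E[X] ≈ 0.0256348.

E[X] = 105 · (1/8)^{4} = 105/4096 ≈ 0.0256348.


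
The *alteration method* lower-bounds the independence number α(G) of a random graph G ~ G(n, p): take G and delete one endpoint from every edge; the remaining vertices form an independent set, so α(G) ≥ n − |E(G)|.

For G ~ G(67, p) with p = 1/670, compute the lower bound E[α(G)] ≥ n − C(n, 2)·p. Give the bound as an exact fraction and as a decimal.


E[|E(G)|] = C(67, 2)·p = 2211 · (1/670) = 33/10.
E[α(G)] ≥ n − E[|E(G)|] = 67 − 33/10 = 637/10.
Numerically: ≈ 63.700.
(This is only a lower bound; the true E[α(G)] may be larger.)

E[α(G)] ≥ 637/10 ≈ 63.700.


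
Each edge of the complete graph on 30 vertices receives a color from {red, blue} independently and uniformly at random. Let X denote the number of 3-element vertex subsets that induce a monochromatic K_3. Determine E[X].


Let X = Σ_S X_S over the C(30, 3) = 4060 subsets S of size 3, where X_S = 1 if the K_3 on S is monochromatic.
For a fixed S, the K_3 on S has C(3, 2) = 3 edges. P[all 3 edges red] = (1/2)^3, and likewise for blue, so P[monochromatic] = 2·(1/2)^3 = 2^{1 − 3} = 1/4.
By linearity of expectation: E[X] = C(30, 3) · 2^{1 − 3} = 4060 · 1/4 = 1015.
Numerically: E[X] ≈ 1015.0000.

E[X] = C(30,3)·2^(1−C(3,2)) = 1015 ≈ 1015.0000.


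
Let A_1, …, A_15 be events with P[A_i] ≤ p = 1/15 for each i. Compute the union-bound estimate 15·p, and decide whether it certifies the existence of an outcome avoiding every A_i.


Union bound: P[∪_{i=1}^{15} A_i] ≤ Σ_i P[A_i] ≤ 15·p = 15·(1/15) = 1.
Numerically: 1 ≈ 1.0000000.
Is 1 < 1? NO.
Since the bound 1 is ≥ 1, the union bound is uninformative here; it does NOT by itself certify existence.

15·p = 1 ≈ 1.0000000; existence NOT certified by the union bound.


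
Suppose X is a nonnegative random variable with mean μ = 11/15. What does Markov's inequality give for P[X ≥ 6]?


μ = E[X] = 11/15, a = 6.
Markov: P[X ≥ 6] ≤ μ/a = (11/15)/6 = 11/90.
Numerically: ≈ 0.12222.
(Since a = 6 > μ = 0.73333, the bound 11/90 is < 1 and informative.)

P[X ≥ 6] ≤ 11/90 ≈ 0.12222.


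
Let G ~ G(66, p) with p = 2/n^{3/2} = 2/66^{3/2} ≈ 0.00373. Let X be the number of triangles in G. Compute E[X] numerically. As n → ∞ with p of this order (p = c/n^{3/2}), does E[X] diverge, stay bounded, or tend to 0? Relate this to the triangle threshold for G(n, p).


Number of potential triangles: C(66, 3) = 45760.
Each occurs with probability p³ ≈ (0.00373)³ ≈ 5.1897003e-08.
By linearity: E[X] = C(66, 3)·p³ ≈ 45760 · 5.1897003e-08 ≈ 0.00237.
Since α = 3/2 > 1, p = c/n^{3/2} = o(1/n) is below the triangle threshold p ~ 1/n. Asymptotically E[X] ~ (c³/6)·n^{3(1−α)} = (2³/6)·n^{-1.5} → 0, so by Markov's inequality G has no triangles w.h.p.

E[X] ≈ 0.00237; in regime p = Θ(1/n^{3/2}) E[X] tends to 0 (below the triangle threshold p ~ 1/n).


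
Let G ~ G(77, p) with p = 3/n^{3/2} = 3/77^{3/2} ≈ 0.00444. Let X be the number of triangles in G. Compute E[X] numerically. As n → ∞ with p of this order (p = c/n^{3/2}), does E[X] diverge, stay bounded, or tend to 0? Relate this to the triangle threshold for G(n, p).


Number of potential triangles: C(77, 3) = 73150.
Each occurs with probability p³ ≈ (0.00444)³ ≈ 8.7529712e-08.
By linearity: E[X] = C(77, 3)·p³ ≈ 73150 · 8.7529712e-08 ≈ 0.00640.
Since α = 3/2 > 1, p = c/n^{3/2} = o(1/n) is below the triangle threshold p ~ 1/n. Asymptotically E[X] ~ (c³/6)·n^{3(1−α)} = (3³/6)·n^{-1.5} → 0, so by Markov's inequality G has no triangles w.h.p.

E[X] ≈ 0.00640; in regime p = Θ(1/n^{3/2}) E[X] tends to 0 (below the triangle threshold p ~ 1/n).


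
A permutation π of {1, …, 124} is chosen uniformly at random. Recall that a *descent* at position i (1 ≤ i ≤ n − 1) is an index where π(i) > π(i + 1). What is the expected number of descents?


Write X = Σ X_I over i = 1, …, 123, with X_I the indicator of one descent.
There are 123 indicators.
For each fixed i, the pair (π(i), π(i+1)) is a uniformly random ordered pair of distinct values from {1, …, 124}; by symmetry P[π(i) > π(i+1)] = 1/2.
By linearity: E[X] = 123 · (1/2) = (124 − 1) · (1/2) = 123/2 ≈ 61.50000.

E[X] = 123/2 = 61.50000.


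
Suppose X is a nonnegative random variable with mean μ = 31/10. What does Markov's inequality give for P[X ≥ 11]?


μ = E[X] = 31/10, a = 11.
Markov: P[X ≥ 11] ≤ μ/a = (31/10)/11 = 31/110.
Numerically: ≈ 0.2818.
(Since a = 11 > μ = 3.1000, the bound 31/110 is < 1 and informative.)

P[X ≥ 11] ≤ 31/110 ≈ 0.2818.


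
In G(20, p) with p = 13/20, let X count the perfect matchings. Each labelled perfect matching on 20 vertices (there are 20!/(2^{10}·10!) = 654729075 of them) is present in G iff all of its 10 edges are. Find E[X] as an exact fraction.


K_20 has 20!/(2^{10}·10!) = 654729075 labelled perfect matchings.
For each such perfect matching H, let X_H = 1 if all 10 edges of H are present in G. Then P[X_H = 1] = p^{10} = (13/20)^{10} = 137858491849/10240000000000.
Summing the indicators: E[X] = Σ_H E[X_H] = 654729075 · p^{10} = 654729075 · 137858491849/10240000000000 = 3610398513967632387/409600000000.
Numerically: E[X] ≈ 8.81e+06.

E[X] = 654729075 · (13/20)^{10} = 3610398513967632387/409600000000 ≈ 8.81e+06.


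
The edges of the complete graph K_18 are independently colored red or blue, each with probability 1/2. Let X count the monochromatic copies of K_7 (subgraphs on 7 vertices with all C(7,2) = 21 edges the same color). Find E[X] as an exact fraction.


Let X = Σ_S X_S over the C(18, 7) = 31824 subsets S of size 7, where X_S = 1 if the K_7 on S is monochromatic.
For a fixed S, the K_7 on S has C(7, 2) = 21 edges. P[all 21 edges red] = (1/2)^21, and likewise for blue, so P[monochromatic] = 2·(1/2)^21 = 2^{1 − 21} = 1/1048576.
By linearity of expectation: E[X] = C(18, 7) · 2^{1 − 21} = 31824 · 1/1048576 = 1989/65536.
Numerically: E[X] ≈ 0.030.

E[X] = C(18,7)·2^(1−C(7,2)) = 1989/65536 ≈ 0.030.


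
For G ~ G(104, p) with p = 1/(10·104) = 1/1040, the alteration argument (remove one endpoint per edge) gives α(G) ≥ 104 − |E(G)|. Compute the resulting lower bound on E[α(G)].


E[|E(G)|] = C(104, 2)·p = 5356 · (1/1040) = 103/20.
E[α(G)] ≥ n − E[|E(G)|] = 104 − 103/20 = 1977/20.
Numerically: ≈ 98.85000.
(This is only a lower bound; the true E[α(G)] may be larger.)

E[α(G)] ≥ 1977/20 ≈ 98.85000.


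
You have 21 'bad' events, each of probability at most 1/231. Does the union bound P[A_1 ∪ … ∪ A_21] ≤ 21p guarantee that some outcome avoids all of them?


Union bound: P[∪_{i=1}^{21} A_i] ≤ Σ_i P[A_i] ≤ 21·p = 21·(1/231) = 1/11.
Numerically: 1/11 ≈ 0.090909.
Is 1/11 < 1? YES.
Since P[∪ A_i] ≤ 1/11 < 1, the complement has P[∩ A_i^c] ≥ 1 − 1/11 = 10/11 > 0, so some outcome avoids every A_i.

21·p = 1/11 ≈ 0.090909; existence CERTIFIED by the union bound.


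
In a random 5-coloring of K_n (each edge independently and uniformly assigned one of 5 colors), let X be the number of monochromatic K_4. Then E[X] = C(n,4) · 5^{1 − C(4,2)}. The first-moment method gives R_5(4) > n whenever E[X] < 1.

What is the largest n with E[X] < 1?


We need C(n, 4) · 5^{1 − 6} < 1, i.e. C(n, 4) < 5^{6 − 1} = 3125.
Check values of n near the boundary:
  n = 17: C(17, 4) = 2380; 2380 < 3125? YES
  n = 18: C(18, 4) = 3060; 3060 < 3125? YES
  n = 19: C(19, 4) = 3876; 3876 < 3125? NO
  n = 20: C(20, 4) = 4845; 4845 < 3125? NO
  n = 21: C(21, 4) = 5985; 5985 < 3125? NO
The largest n with C(n, 4) < 3125 is n = 18 (where E[X] = 612/625 ≈ 0.979). Hence R_5(4) > 18, i.e. R_5(4) ≥ 19.

Largest n = 18; hence R_5(4) > 18.


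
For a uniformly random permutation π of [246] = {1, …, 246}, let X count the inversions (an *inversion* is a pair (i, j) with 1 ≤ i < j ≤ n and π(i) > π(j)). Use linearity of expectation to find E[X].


Write X = Σ X_I over the C(246, 2) = 30135 pairs i < j, with X_I the indicator of one inversion.
There are 30135 indicators.
For each fixed pair i < j, the values π(i) and π(j) are two distinct elements of {1, …, 246} in uniformly random order; by symmetry P[π(i) > π(j)] = 1/2.
By linearity: E[X] = 30135 · (1/2) = C(246, 2) · (1/2) = 30135/2 = 30135/2 ≈ 15067.500.

E[X] = 30135/2 = 15067.500.


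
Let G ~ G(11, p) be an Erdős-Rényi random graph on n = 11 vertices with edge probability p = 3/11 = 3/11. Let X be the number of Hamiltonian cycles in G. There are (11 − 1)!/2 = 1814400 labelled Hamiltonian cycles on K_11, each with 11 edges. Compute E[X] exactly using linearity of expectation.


K_11 has (11 − 1)!/2 = 1814400 labelled Hamiltonian cycles.
For each such Hamiltonian cycle H, let X_H = 1 if all 11 edges of H are present in G. Then P[X_H = 1] = p^{11} = (3/11)^{11} = 177147/285311670611.
By linearity of expectation: E[X] = Σ_H E[X_H] = 1814400 · p^{11} = 1814400 · 177147/285311670611 = 321415516800/285311670611.
Numerically: E[X] ≈ 1.127.

E[X] = 1814400 · (3/11)^{11} = 321415516800/285311670611 ≈ 1.127.


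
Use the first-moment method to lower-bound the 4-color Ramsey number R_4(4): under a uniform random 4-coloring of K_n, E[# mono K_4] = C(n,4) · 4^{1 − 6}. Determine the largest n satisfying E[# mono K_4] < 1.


We need C(n, 4) · 4^{1 − 6} < 1, i.e. C(n, 4) < 4^{6 − 1} = 1024.
Check values of n near the boundary:
  n = 9: C(9, 4) = 126; 126 < 1024? YES
  n = 10: C(10, 4) = 210; 210 < 1024? YES
  n = 11: C(11, 4) = 330; 330 < 1024? YES
  n = 12: C(12, 4) = 495; 495 < 1024? YES
  n = 13: C(13, 4) = 715; 715 < 1024? YES
  n = 14: C(14, 4) = 1001; 1001 < 1024? YES
  n = 15: C(15, 4) = 1365; 1365 < 1024? NO
  n = 16: C(16, 4) = 1820; 1820 < 1024? NO
  n = 17: C(17, 4) = 2380; 2380 < 1024? NO
The largest n with C(n, 4) < 1024 is n = 14 (where E[X] = 1001/1024 ≈ 0.9775). Hence R_4(4) > 14, i.e. R_4(4) ≥ 15.

Largest n = 14; hence R_4(4) > 14.


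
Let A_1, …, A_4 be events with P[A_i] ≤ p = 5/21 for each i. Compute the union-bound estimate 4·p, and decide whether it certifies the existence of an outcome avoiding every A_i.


Union bound: P[∪_{i=1}^{4} A_i] ≤ Σ_i P[A_i] ≤ 4·p = 4·(5/21) = 20/21.
Numerically: 20/21 ≈ 0.952381.
Is 20/21 < 1? YES.
Since P[∪ A_i] ≤ 20/21 < 1, the complement has P[∩ A_i^c] ≥ 1 − 20/21 = 1/21 > 0, so some outcome avoids every A_i.

4·p = 20/21 ≈ 0.952381; existence CERTIFIED by the union bound.


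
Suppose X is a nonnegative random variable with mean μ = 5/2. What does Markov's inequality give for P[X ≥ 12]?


μ = E[X] = 5/2, a = 12.
Markov: P[X ≥ 12] ≤ μ/a = (5/2)/12 = 5/24.
Numerically: ≈ 0.2083.
(Since a = 12 > μ = 2.5000, the bound 5/24 is < 1 and informative.)

P[X ≥ 12] ≤ 5/24 ≈ 0.2083.


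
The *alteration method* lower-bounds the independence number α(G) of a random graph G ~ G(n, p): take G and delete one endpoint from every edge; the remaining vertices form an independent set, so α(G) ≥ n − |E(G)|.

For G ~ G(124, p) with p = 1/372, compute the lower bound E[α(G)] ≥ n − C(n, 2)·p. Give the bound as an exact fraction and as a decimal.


E[|E(G)|] = C(124, 2)·p = 7626 · (1/372) = 41/2.
E[α(G)] ≥ n − E[|E(G)|] = 124 − 41/2 = 207/2.
Numerically: ≈ 103.50000.
(This is only a lower bound; the true E[α(G)] may be larger.)

E[α(G)] ≥ 207/2 ≈ 103.50000.


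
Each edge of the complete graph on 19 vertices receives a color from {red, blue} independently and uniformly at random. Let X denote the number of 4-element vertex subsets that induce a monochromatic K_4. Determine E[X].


Let X = Σ_S X_S over the C(19, 4) = 3876 subsets S of size 4, where X_S = 1 if the K_4 on S is monochromatic.
For a fixed S, the K_4 on S has C(4, 2) = 6 edges. P[all 6 edges red] = (1/2)^6, and likewise for blue, so P[monochromatic] = 2·(1/2)^6 = 2^{1 − 6} = 1/32.
Summing: E[X] = C(19, 4) · 2^{1 − 6} = 3876 · 1/32 = 969/8.
Numerically: E[X] ≈ 121.1250.

E[X] = C(19,4)·2^(1−C(4,2)) = 969/8 ≈ 121.1250.


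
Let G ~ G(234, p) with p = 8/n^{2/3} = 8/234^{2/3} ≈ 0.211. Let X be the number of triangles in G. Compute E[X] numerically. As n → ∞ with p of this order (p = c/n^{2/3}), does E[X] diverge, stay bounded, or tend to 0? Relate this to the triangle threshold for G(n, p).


Number of potential triangles: C(234, 3) = 2108184.
Each occurs with probability p³ ≈ (0.211)³ ≈ 9.35057e-03.
By linearity: E[X] = C(234, 3)·p³ ≈ 2108184 · 9.35057e-03 ≈ 19712.729.
Since α = 2/3 < 1, p = c/n^{2/3} ≫ 1/n is above the triangle threshold p ~ 1/n. Asymptotically E[X] ~ (c³/6)·n^{3(1−α)} = (8³/6)·n^{1} → ∞; triangles are abundant w.h.p.

E[X] ≈ 19712.729; in regime p = Θ(1/n^{2/3}) E[X] diverges (above the triangle threshold p ~ 1/n).


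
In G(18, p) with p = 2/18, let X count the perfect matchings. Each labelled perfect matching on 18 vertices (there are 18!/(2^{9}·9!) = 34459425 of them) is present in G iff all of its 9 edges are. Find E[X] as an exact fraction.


K_18 has 18!/(2^{9}·9!) = 34459425 labelled perfect matchings.
For each such perfect matching H, let X_H = 1 if all 9 edges of H are present in G. Then P[X_H = 1] = p^{9} = (1/9)^{9} = 1/387420489.
Summing the indicators: E[X] = Σ_H E[X_H] = 34459425 · p^{9} = 34459425 · 1/387420489 = 425425/4782969.
Numerically: E[X] ≈ 0.0889458.

E[X] = 34459425 · (1/9)^{9} = 425425/4782969 ≈ 0.0889458.


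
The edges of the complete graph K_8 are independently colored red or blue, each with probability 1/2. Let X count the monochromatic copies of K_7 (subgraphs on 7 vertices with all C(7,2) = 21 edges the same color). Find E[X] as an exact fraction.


Let X = Σ_S X_S over the C(8, 7) = 8 subsets S of size 7, where X_S = 1 if the K_7 on S is monochromatic.
For a fixed S, the K_7 on S has C(7, 2) = 21 edges. P[all 21 edges red] = (1/2)^21, and likewise for blue, so P[monochromatic] = 2·(1/2)^21 = 2^{1 − 21} = 1/1048576.
Summing: E[X] = C(8, 7) · 2^{1 − 21} = 8 · 1/1048576 = 1/131072.
Numerically: E[X] ≈ 0.000008.

E[X] = C(8,7)·2^(1−C(7,2)) = 1/131072 ≈ 0.000008.


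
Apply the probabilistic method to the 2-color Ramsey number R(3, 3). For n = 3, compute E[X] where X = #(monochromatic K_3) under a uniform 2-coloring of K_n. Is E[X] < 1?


E[X] = C(3, 3) · 2^{1 − 3} = 1 · 2^{−2} = 1/4.
As a reduced fraction: E[X] = 1/4 ≈ 0.250.
Is E[X] < 1? YES.
Since E[X] < 1, there exists a 2-coloring of K_{3} with no monochromatic K_3; hence R(3, 3) > 3.

E[X] = 1/4 ≈ 0.250; E[X] < 1, so R(3, 3) > 3.


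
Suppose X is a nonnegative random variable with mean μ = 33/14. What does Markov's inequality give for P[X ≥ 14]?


μ = E[X] = 33/14, a = 14.
Markov: P[X ≥ 14] ≤ μ/a = (33/14)/14 = 33/196.
Numerically: ≈ 0.1684.
(Since a = 14 > μ = 2.3571, the bound 33/196 is < 1 and informative.)

P[X ≥ 14] ≤ 33/196 ≈ 0.1684.


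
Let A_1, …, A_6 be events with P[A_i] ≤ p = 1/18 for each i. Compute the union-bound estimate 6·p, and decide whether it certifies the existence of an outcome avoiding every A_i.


Union bound: P[∪_{i=1}^{6} A_i] ≤ Σ_i P[A_i] ≤ 6·p = 6·(1/18) = 1/3.
Numerically: 1/3 ≈ 0.333.
Is 1/3 < 1? YES.
Since P[∪ A_i] ≤ 1/3 < 1, the complement has P[∩ A_i^c] ≥ 1 − 1/3 = 2/3 > 0, so some outcome avoids every A_i.

6·p = 1/3 ≈ 0.333; existence CERTIFIED by the union bound.


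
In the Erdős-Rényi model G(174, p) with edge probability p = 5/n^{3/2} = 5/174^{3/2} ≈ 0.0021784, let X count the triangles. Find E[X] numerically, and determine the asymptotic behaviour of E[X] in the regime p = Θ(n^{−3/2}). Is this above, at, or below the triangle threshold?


Number of potential triangles: C(174, 3) = 862924.
Each occurs with probability p³ ≈ (0.0021784)³ ≈ 1.0338044e-08.
By linearity: E[X] = C(174, 3)·p³ ≈ 862924 · 1.0338044e-08 ≈ 0.00892.
Since α = 3/2 > 1, p = c/n^{3/2} = o(1/n) is below the triangle threshold p ~ 1/n. Asymptotically E[X] ~ (c³/6)·n^{3(1−α)} = (5³/6)·n^{-1.5} → 0, so by Markov's inequality G has no triangles w.h.p.

E[X] ≈ 0.00892; in regime p = Θ(1/n^{3/2}) E[X] tends to 0 (below the triangle threshold p ~ 1/n).


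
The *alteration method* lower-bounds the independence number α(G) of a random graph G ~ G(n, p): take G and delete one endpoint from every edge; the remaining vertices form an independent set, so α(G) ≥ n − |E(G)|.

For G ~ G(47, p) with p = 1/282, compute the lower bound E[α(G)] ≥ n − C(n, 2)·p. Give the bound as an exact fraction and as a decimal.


E[|E(G)|] = C(47, 2)·p = 1081 · (1/282) = 23/6.
E[α(G)] ≥ n − E[|E(G)|] = 47 − 23/6 = 259/6.
Numerically: ≈ 43.16667.
(This is only a lower bound; the true E[α(G)] may be larger.)

E[α(G)] ≥ 259/6 ≈ 43.16667.


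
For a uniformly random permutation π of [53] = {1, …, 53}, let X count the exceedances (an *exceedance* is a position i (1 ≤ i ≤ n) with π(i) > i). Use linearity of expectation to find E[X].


Write X = Σ_{i=1}^{53} X_i, where X_i = 1_{π(i) > i}.
For each fixed i, π(i) is uniform over {1, …, 53} (marginal of a uniform permutation), so P[π(i) > i] = (n − i)/n. Summing: Σ_{i=1}^{53} (n − i)/n = (0 + 1 + … + 52)/53 = 53(53 − 1)/(2·53) = (53 − 1)/2.
Hence E[X] = Σ_{i=1}^{53} (53 − i)/53 = 26 ≈ 26.000.

E[X] = 26 = 26.000.


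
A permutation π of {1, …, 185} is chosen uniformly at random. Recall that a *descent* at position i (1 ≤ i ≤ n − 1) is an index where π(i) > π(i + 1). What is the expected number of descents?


Write X = Σ X_I over i = 1, …, 184, with X_I the indicator of one descent.
There are 184 indicators.
For each fixed i, the pair (π(i), π(i+1)) is a uniformly random ordered pair of distinct values from {1, …, 185}; by symmetry P[π(i) > π(i+1)] = 1/2.
By linearity: E[X] = 184 · (1/2) = (185 − 1) · (1/2) = 92 ≈ 92.000000.

E[X] = 92 = 92.000000.


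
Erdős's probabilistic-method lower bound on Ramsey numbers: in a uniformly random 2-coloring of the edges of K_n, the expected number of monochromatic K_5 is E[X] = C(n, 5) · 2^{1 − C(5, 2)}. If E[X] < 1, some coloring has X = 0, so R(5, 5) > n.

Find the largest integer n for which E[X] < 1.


We need C(n, 5) · 2^{1 − 10} < 1, i.e. C(n, 5) < 2^{10 − 1} = 512.
Check values of n near the boundary:
  n = 10: C(10, 5) = 252; 252 < 512? YES
  n = 11: C(11, 5) = 462; 462 < 512? YES
  n = 12: C(12, 5) = 792; 792 < 512? NO
  n = 13: C(13, 5) = 1287; 1287 < 512? NO
  n = 14: C(14, 5) = 2002; 2002 < 512? NO
The largest n with C(n, 5) < 512 is n = 11 (where E[X] = 231/256 ≈ 0.9023). Hence R(5, 5) > 11, i.e. R(5, 5) ≥ 12.

Largest n = 11; hence R(5, 5) > 11.


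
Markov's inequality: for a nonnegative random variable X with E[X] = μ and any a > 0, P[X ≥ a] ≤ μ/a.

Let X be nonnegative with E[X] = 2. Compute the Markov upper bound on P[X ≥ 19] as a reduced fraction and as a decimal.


μ = E[X] = 2, a = 19.
Markov: P[X ≥ 19] ≤ μ/a = (2)/19 = 2/19.
Numerically: ≈ 0.105.
(Since a = 19 > μ = 2.000, the bound 2/19 is < 1 and informative.)

P[X ≥ 19] ≤ 2/19 ≈ 0.105.


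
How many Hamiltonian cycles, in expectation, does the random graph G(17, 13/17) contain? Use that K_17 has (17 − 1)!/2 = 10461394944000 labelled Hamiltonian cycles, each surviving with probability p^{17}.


K_17 has (17 − 1)!/2 = 10461394944000 labelled Hamiltonian cycles.
For each such Hamiltonian cycle H, let X_H = 1 if all 17 edges of H are present in G. Then P[X_H = 1] = p^{17} = (13/17)^{17} = 8650415919381337933/827240261886336764177.
Summing the indicators: E[X] = Σ_H E[X_H] = 10461394944000 · p^{17} = 10461394944000 · 8650415919381337933/827240261886336764177 = 90495417362513040260241610752000/827240261886336764177.
Numerically: E[X] ≈ 1.0939e+11.

E[X] = 10461394944000 · (13/17)^{17} = 90495417362513040260241610752000/827240261886336764177 ≈ 1.0939e+11.


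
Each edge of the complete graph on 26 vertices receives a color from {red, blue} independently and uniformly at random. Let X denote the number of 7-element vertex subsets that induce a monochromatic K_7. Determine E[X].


Let X = Σ_S X_S over the C(26, 7) = 657800 subsets S of size 7, where X_S = 1 if the K_7 on S is monochromatic.
For a fixed S, the K_7 on S has C(7, 2) = 21 edges. P[all 21 edges red] = (1/2)^21, and likewise for blue, so P[monochromatic] = 2·(1/2)^21 = 2^{1 − 21} = 1/1048576.
Summing: E[X] = C(26, 7) · 2^{1 − 21} = 657800 · 1/1048576 = 82225/131072.
Numerically: E[X] ≈ 0.6273.

E[X] = C(26,7)·2^(1−C(7,2)) = 82225/131072 ≈ 0.6273.


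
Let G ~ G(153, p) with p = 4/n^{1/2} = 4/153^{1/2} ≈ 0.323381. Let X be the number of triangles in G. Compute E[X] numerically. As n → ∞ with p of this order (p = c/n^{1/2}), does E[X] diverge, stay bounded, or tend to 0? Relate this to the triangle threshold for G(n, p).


Number of potential triangles: C(153, 3) = 585276.
Each occurs with probability p³ ≈ (0.323381)³ ≈ 3.38176035e-02.
By linearity: E[X] = C(153, 3)·p³ ≈ 585276 · 3.38176035e-02 ≈ 19792.631701.
Since α = 1/2 < 1, p = c/n^{1/2} ≫ 1/n is above the triangle threshold p ~ 1/n. Asymptotically E[X] ~ (c³/6)·n^{3(1−α)} = (4³/6)·n^{1.5} → ∞; triangles are abundant w.h.p.

E[X] ≈ 19792.631701; in regime p = Θ(1/n^{1/2}) E[X] diverges (above the triangle threshold p ~ 1/n).


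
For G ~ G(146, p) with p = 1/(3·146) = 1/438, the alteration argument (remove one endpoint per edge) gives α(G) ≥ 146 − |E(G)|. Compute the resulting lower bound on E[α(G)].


E[|E(G)|] = C(146, 2)·p = 10585 · (1/438) = 145/6.
E[α(G)] ≥ n − E[|E(G)|] = 146 − 145/6 = 731/6.
Numerically: ≈ 121.833333.
(This is only a lower bound; the true E[α(G)] may be larger.)

E[α(G)] ≥ 731/6 ≈ 121.833333.


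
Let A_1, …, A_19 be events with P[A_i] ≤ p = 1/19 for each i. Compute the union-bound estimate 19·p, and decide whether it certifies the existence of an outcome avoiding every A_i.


Union bound: P[∪_{i=1}^{19} A_i] ≤ Σ_i P[A_i] ≤ 19·p = 19·(1/19) = 1.
Numerically: 1 ≈ 1.0000000.
Is 1 < 1? NO.
Since the bound 1 is ≥ 1, the union bound is uninformative here; it does NOT by itself certify existence.

19·p = 1 ≈ 1.0000000; existence NOT certified by the union bound.


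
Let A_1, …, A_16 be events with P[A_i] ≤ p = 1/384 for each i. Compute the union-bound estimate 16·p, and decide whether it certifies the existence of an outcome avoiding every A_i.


Union bound: P[∪_{i=1}^{16} A_i] ≤ Σ_i P[A_i] ≤ 16·p = 16·(1/384) = 1/24.
Numerically: 1/24 ≈ 0.04167.
Is 1/24 < 1? YES.
Since P[∪ A_i] ≤ 1/24 < 1, the complement has P[∩ A_i^c] ≥ 1 − 1/24 = 23/24 > 0, so some outcome avoids every A_i.

16·p = 1/24 ≈ 0.04167; existence CERTIFIED by the union bound.


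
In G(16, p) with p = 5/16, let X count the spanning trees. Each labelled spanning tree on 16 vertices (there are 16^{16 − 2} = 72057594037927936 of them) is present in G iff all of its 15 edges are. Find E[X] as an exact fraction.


K_16 has 16^{16 − 2} = 72057594037927936 labelled spanning trees.
For each such spanning tree H, let X_H = 1 if all 15 edges of H are present in G. Then P[X_H = 1] = p^{15} = (5/16)^{15} = 30517578125/1152921504606846976.
By linearity of expectation: E[X] = Σ_H E[X_H] = 72057594037927936 · p^{15} = 72057594037927936 · 30517578125/1152921504606846976 = 30517578125/16.
Numerically: E[X] ≈ 1.907e+09.

E[X] = 72057594037927936 · (5/16)^{15} = 30517578125/16 ≈ 1.907e+09.


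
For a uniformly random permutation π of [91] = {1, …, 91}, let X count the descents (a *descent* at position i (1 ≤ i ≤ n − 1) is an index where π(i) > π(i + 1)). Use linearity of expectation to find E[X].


Write X = Σ X_I over i = 1, …, 90, with X_I the indicator of one descent.
There are 90 indicators.
For each fixed i, the pair (π(i), π(i+1)) is a uniformly random ordered pair of distinct values from {1, …, 91}; by symmetry P[π(i) > π(i+1)] = 1/2.
By linearity: E[X] = 90 · (1/2) = (91 − 1) · (1/2) = 45 ≈ 45.0000.

E[X] = 45 = 45.0000.


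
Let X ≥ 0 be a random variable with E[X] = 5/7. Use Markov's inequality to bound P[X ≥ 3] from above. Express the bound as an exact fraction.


μ = E[X] = 5/7, a = 3.
Markov: P[X ≥ 3] ≤ μ/a = (5/7)/3 = 5/21.
Numerically: ≈ 0.238.
(Since a = 3 > μ = 0.714, the bound 5/21 is < 1 and informative.)

P[X ≥ 3] ≤ 5/21 ≈ 0.238.


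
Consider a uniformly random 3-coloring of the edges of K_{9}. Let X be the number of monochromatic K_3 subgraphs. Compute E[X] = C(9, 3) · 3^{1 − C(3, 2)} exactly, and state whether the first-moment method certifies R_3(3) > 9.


E[X] = C(9, 3) · 3^{1 − 3} = 84 · 3^{−2} = 84/9.
As a reduced fraction: E[X] = 28/3 ≈ 9.33333.
Is E[X] < 1? NO.
Since E[X] ≥ 1, the first-moment bound is inconclusive at n = 9; it does NOT by itself certify R_3(3) > 9.

E[X] = 28/3 ≈ 9.33333; E[X] ≥ 1; first-moment method inconclusive here.


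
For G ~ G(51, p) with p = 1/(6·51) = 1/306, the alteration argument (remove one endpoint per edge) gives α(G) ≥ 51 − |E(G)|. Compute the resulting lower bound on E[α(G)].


E[|E(G)|] = C(51, 2)·p = 1275 · (1/306) = 25/6.
E[α(G)] ≥ n − E[|E(G)|] = 51 − 25/6 = 281/6.
Numerically: ≈ 46.8333.
(This is only a lower bound; the true E[α(G)] may be larger.)

E[α(G)] ≥ 281/6 ≈ 46.8333.


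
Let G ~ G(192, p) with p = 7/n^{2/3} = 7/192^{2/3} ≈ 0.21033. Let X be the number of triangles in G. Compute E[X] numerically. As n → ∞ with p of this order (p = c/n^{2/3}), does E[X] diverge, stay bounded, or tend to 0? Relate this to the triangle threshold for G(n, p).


Number of potential triangles: C(192, 3) = 1161280.
Each occurs with probability p³ ≈ (0.21033)³ ≈ 9.3044705e-03.
By linearity: E[X] = C(192, 3)·p³ ≈ 1161280 · 9.3044705e-03 ≈ 10805.09549.
Since α = 2/3 < 1, p = c/n^{2/3} ≫ 1/n is above the triangle threshold p ~ 1/n. Asymptotically E[X] ~ (c³/6)·n^{3(1−α)} = (7³/6)·n^{1} → ∞; triangles are abundant w.h.p.

E[X] ≈ 10805.09549; in regime p = Θ(1/n^{2/3}) E[X] diverges (above the triangle threshold p ~ 1/n).


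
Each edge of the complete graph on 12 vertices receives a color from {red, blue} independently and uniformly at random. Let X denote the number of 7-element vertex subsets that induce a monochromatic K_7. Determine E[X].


Let X = Σ_S X_S over the C(12, 7) = 792 subsets S of size 7, where X_S = 1 if the K_7 on S is monochromatic.
For a fixed S, the K_7 on S has C(7, 2) = 21 edges. P[all 21 edges red] = (1/2)^21, and likewise for blue, so P[monochromatic] = 2·(1/2)^21 = 2^{1 − 21} = 1/1048576.
By linearity of expectation: E[X] = C(12, 7) · 2^{1 − 21} = 792 · 1/1048576 = 99/131072.
Numerically: E[X] ≈ 0.000755.

E[X] = C(12,7)·2^(1−C(7,2)) = 99/131072 ≈ 0.000755.


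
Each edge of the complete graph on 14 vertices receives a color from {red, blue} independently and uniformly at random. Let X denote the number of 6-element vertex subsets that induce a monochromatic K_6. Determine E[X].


Let X = Σ_S X_S over the C(14, 6) = 3003 subsets S of size 6, where X_S = 1 if the K_6 on S is monochromatic.
For a fixed S, the K_6 on S has C(6, 2) = 15 edges. P[all 15 edges red] = (1/2)^15, and likewise for blue, so P[monochromatic] = 2·(1/2)^15 = 2^{1 − 15} = 1/16384.
Summing: E[X] = C(14, 6) · 2^{1 − 15} = 3003 · 1/16384 = 3003/16384.
Numerically: E[X] ≈ 0.1833.

E[X] = C(14,6)·2^(1−C(6,2)) = 3003/16384 ≈ 0.1833.


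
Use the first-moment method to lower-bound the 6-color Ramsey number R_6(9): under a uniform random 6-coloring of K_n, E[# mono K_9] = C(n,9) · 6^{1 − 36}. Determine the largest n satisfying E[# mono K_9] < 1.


We need C(n, 9) · 6^{1 − 36} < 1, i.e. C(n, 9) < 6^{36 − 1} = 1719070799748422591028658176.
Check values of n near the boundary:
  n = 4404: C(4404, 9) = 1703375445537161676647015880; 1703375445537161676647015880 < 1719070799748422591028658176? YES
  n = 4405: C(4405, 9) = 1706862792900636302463627150; 1706862792900636302463627150 < 1719070799748422591028658176? YES
  n = 4406: C(4406, 9) = 1710356485221788389505285700; 1710356485221788389505285700 < 1719070799748422591028658176? YES
  n = 4407: C(4407, 9) = 1713856532599459170657070050; 1713856532599459170657070050 < 1719070799748422591028658176? YES
  n = 4408: C(4408, 9) = 1717362945146264156457459600; 1717362945146264156457459600 < 1719070799748422591028658176? YES
  n = 4409: C(4409, 9) = 1720875732988608787686577131; 1720875732988608787686577131 < 1719070799748422591028658176? NO
  n = 4410: C(4410, 9) = 1724394906266704102180823710; 1724394906266704102180823710 < 1719070799748422591028658176? NO
  n = 4411: C(4411, 9) = 1727920475134582415883601405; 1727920475134582415883601405 < 1719070799748422591028658176? NO
The largest n with C(n, 9) < 1719070799748422591028658176 is n = 4408 (where E[X] = 35778394690547169926197075/35813974994758803979763712 ≈ 0.9990). Hence R_6(9) > 4408, i.e. R_6(9) ≥ 4409.

Largest n = 4408; hence R_6(9) > 4408.
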